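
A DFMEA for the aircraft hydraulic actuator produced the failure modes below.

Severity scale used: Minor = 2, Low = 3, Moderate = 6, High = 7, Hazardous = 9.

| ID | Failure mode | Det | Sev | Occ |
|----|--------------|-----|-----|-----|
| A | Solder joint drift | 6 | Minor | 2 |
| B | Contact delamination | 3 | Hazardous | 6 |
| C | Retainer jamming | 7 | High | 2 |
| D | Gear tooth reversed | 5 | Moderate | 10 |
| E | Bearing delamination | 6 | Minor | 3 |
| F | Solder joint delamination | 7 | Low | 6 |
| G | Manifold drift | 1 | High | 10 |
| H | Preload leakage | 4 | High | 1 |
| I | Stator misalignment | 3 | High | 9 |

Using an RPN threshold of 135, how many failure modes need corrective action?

3

RPN = Severity × Occurrence × Detection:
  A: 2 × 2 × 6 = 24
  B: 9 × 6 × 3 = 162
  C: 7 × 2 × 7 = 98
  D: 6 × 10 × 5 = 300
  E: 2 × 3 × 6 = 36
  F: 3 × 6 × 7 = 126
  G: 7 × 10 × 1 = 70
  H: 7 × 1 × 4 = 28
  I: 7 × 9 × 3 = 189
Modes with RPN ≥ 135: B (162), D (300), I (189) → 3.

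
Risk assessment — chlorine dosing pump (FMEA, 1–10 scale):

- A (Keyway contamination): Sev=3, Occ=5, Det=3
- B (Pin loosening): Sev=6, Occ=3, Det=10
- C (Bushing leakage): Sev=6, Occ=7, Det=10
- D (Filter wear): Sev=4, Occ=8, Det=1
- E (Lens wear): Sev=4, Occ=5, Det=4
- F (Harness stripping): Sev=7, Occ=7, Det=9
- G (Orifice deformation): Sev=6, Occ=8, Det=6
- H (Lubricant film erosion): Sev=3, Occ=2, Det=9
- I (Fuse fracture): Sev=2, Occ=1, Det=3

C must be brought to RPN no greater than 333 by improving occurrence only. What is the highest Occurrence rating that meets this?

5

C: S=6, O=7, D=10 → current RPN = 420.
Fixed product = 60. Need 60 × O ≤ 333, so O ≤ 333/60 = 5.55.
Maximum integer Occurrence rating = 5 (gives RPN 300; O=6 would give 360 > 333).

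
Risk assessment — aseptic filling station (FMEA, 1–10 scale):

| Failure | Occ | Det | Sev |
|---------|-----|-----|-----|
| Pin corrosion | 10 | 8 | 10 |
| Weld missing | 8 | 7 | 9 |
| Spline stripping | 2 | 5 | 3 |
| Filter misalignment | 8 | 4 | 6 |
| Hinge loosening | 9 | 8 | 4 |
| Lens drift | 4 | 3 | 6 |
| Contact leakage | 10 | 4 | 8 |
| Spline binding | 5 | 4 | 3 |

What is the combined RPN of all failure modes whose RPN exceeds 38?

RPN = Severity × Occurrence × Detection:
  Pin corrosion: 10 × 10 × 8 = 800
  Weld missing: 9 × 8 × 7 = 504
  Spline stripping: 3 × 2 × 5 = 30
  Filter misalignment: 6 × 8 × 4 = 192
  Hinge loosening: 4 × 9 × 8 = 288
  Lens drift: 6 × 4 × 3 = 72
  Contact leakage: 8 × 10 × 4 = 320
  Spline binding: 3 × 5 × 4 = 60
RPN > 38: Pin corrosion (800), Weld missing (504), Filter misalignment (192), Hinge loosening (288), Lens drift (72), Contact leakage (320), Spline binding (60).
Sum: 800 + 504 + 192 + 288 + 72 + 320 + 60 = 2236.

2236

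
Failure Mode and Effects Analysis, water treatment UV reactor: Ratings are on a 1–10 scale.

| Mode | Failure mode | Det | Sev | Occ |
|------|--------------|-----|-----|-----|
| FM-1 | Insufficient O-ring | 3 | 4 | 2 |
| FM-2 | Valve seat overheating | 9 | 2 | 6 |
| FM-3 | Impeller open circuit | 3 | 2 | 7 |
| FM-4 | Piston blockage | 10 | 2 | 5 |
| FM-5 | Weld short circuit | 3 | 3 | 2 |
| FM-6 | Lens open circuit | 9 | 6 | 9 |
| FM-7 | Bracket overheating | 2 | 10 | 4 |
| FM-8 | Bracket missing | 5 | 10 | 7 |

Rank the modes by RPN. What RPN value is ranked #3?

108

RPN = Severity × Occurrence × Detection:
  FM-1: 4 × 2 × 3 = 24
  FM-2: 2 × 6 × 9 = 108
  FM-3: 2 × 7 × 3 = 42
  FM-4: 2 × 5 × 10 = 100
  FM-5: 3 × 2 × 3 = 18
  FM-6: 6 × 9 × 9 = 486
  FM-7: 10 × 4 × 2 = 80
  FM-8: 10 × 7 × 5 = 350
Sorted descending: 486, 350, 108, 100, 80, 42, 24, 18.
The third-highest RPN is 108 (FM-2).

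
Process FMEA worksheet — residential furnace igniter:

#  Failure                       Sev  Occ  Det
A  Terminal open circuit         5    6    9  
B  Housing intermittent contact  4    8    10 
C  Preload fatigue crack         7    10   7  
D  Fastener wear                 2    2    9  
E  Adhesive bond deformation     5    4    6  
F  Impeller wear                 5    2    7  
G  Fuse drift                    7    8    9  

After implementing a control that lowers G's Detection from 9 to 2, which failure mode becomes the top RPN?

RPN = Severity × Occurrence × Detection:
  A: 5 × 6 × 9 = 270
  B: 4 × 8 × 10 = 320
  C: 7 × 10 × 7 = 490
  D: 2 × 2 × 9 = 36
  E: 5 × 4 × 6 = 120
  F: 5 × 2 × 7 = 70
  G: 7 × 8 × 9 = 504
After action: G → 7 × 8 × 2 = 112.
Revised RPNs: C=490, B=320, A=270, E=120, G=112, F=70, D=36.
Highest is now C (490).

C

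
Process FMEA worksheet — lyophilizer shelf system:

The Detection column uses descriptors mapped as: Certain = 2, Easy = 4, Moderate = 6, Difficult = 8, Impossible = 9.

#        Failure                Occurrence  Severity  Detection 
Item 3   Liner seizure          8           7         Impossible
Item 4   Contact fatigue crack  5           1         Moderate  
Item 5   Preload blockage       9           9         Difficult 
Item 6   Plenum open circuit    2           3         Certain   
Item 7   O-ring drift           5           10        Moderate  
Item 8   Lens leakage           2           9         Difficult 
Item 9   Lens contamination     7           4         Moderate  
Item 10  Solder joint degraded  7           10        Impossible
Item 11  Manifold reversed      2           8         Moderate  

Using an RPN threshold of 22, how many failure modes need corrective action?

RPN = Severity × Occurrence × Detection:
  Item 3: 7 × 8 × 9 = 504
  Item 4: 1 × 5 × 6 = 30
  Item 5: 9 × 9 × 8 = 648
  Item 6: 3 × 2 × 2 = 12
  Item 7: 10 × 5 × 6 = 300
  Item 8: 9 × 2 × 8 = 144
  Item 9: 4 × 7 × 6 = 168
  Item 10: 10 × 7 × 9 = 630
  Item 11: 8 × 2 × 6 = 96
Modes with RPN ≥ 22: Item 3 (504), Item 4 (30), Item 5 (648), Item 7 (300), Item 8 (144), Item 9 (168), Item 10 (630), Item 11 (96) → 8.

8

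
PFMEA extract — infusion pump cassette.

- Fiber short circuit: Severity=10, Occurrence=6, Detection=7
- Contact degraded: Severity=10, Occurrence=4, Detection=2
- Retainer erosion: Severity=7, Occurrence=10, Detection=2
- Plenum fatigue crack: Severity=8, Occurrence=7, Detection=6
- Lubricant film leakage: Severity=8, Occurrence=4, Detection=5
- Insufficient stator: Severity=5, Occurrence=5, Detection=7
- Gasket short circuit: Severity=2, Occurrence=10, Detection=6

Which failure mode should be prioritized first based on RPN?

RPN = Severity × Occurrence × Detection:
  Fiber short circuit: 10 × 6 × 7 = 420
  Contact degraded: 10 × 4 × 2 = 80
  Retainer erosion: 7 × 10 × 2 = 140
  Plenum fatigue crack: 8 × 7 × 6 = 336
  Lubricant film leakage: 8 × 4 × 5 = 160
  Insufficient stator: 5 × 5 × 7 = 175
  Gasket short circuit: 2 × 10 × 6 = 120
Highest RPN is 420 → Fiber short circuit.

Fiber short circuit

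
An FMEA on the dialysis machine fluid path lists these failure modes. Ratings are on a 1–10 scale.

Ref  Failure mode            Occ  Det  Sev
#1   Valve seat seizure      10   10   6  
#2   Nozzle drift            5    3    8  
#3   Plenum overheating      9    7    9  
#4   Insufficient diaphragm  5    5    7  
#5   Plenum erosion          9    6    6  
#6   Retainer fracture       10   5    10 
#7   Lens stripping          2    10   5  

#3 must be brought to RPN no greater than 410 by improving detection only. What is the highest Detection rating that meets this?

#3: S=9, O=9, D=7 → current RPN = 567.
Fixed product = 81. Need 81 × D ≤ 410, so D ≤ 410/81 = 5.06.
Maximum integer Detection rating = 5 (gives RPN 405; D=6 would give 486 > 410).

5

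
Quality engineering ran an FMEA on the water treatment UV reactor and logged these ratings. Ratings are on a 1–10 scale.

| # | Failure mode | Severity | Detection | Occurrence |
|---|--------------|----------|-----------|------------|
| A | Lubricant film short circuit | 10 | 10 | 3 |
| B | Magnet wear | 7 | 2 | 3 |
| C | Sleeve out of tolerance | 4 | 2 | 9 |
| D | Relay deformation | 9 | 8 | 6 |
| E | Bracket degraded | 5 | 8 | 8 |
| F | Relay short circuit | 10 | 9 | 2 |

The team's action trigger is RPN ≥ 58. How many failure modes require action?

RPN = Severity × Occurrence × Detection:
  A: 10 × 3 × 10 = 300
  B: 7 × 3 × 2 = 42
  C: 4 × 9 × 2 = 72
  D: 9 × 6 × 8 = 432
  E: 5 × 8 × 8 = 320
  F: 10 × 2 × 9 = 180
Modes with RPN ≥ 58: A (300), C (72), D (432), E (320), F (180) → 5.

5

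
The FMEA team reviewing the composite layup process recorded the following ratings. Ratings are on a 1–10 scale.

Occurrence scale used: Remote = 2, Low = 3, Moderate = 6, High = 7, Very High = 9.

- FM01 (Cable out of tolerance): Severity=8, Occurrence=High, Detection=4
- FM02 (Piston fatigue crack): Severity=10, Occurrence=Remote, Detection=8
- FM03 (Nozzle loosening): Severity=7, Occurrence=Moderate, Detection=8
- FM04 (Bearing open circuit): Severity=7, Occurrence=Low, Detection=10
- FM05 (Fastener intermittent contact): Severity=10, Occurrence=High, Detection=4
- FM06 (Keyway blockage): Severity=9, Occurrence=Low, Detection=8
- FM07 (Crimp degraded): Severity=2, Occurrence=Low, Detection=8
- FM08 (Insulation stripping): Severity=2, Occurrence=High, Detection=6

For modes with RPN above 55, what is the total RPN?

1510

RPN = Severity × Occurrence × Detection:
  FM01: 8 × 7 × 4 = 224
  FM02: 10 × 2 × 8 = 160
  FM03: 7 × 6 × 8 = 336
  FM04: 7 × 3 × 10 = 210
  FM05: 10 × 7 × 4 = 280
  FM06: 9 × 3 × 8 = 216
  FM07: 2 × 3 × 8 = 48
  FM08: 2 × 7 × 6 = 84
RPN > 55: FM01 (224), FM02 (160), FM03 (336), FM04 (210), FM05 (280), FM06 (216), FM08 (84).
Sum: 224 + 160 + 336 + 210 + 280 + 216 + 84 = 1510.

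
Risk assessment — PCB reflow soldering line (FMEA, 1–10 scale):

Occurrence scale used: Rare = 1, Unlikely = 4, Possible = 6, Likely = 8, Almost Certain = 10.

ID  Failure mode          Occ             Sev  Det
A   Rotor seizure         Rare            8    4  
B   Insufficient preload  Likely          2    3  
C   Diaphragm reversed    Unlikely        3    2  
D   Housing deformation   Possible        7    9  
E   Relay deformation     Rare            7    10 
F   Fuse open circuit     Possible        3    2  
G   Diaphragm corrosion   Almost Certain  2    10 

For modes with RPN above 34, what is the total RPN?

RPN = Severity × Occurrence × Detection:
  A: 8 × 1 × 4 = 32
  B: 2 × 8 × 3 = 48
  C: 3 × 4 × 2 = 24
  D: 7 × 6 × 9 = 378
  E: 7 × 1 × 10 = 70
  F: 3 × 6 × 2 = 36
  G: 2 × 10 × 10 = 200
RPN > 34: B (48), D (378), E (70), F (36), G (200).
Sum: 48 + 378 + 70 + 36 + 200 = 732.

732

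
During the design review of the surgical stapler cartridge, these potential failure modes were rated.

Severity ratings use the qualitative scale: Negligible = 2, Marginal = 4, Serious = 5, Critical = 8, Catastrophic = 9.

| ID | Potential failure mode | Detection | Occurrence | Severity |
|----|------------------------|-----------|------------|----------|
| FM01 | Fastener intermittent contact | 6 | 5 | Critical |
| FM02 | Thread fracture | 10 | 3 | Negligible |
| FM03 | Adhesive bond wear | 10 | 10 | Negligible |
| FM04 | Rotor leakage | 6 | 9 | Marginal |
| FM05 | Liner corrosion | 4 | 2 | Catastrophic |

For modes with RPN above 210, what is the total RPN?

456

RPN = Severity × Occurrence × Detection:
  FM01: 8 × 5 × 6 = 240
  FM02: 2 × 3 × 10 = 60
  FM03: 2 × 10 × 10 = 200
  FM04: 4 × 9 × 6 = 216
  FM05: 9 × 2 × 4 = 72
RPN > 210: FM01 (240), FM04 (216).
Sum: 240 + 216 = 456.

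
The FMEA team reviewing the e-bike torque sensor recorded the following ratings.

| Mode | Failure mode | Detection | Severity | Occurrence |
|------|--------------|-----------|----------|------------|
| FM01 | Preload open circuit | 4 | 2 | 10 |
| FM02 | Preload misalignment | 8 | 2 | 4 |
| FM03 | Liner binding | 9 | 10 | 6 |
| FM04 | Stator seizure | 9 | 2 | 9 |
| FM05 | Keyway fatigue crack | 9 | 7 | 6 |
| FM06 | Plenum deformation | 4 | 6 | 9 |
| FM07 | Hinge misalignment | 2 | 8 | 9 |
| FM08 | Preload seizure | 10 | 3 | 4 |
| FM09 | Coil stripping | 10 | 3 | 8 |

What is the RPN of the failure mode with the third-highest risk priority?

RPN = Severity × Occurrence × Detection:
  FM01: 2 × 10 × 4 = 80
  FM02: 2 × 4 × 8 = 64
  FM03: 10 × 6 × 9 = 540
  FM04: 2 × 9 × 9 = 162
  FM05: 7 × 6 × 9 = 378
  FM06: 6 × 9 × 4 = 216
  FM07: 8 × 9 × 2 = 144
  FM08: 3 × 4 × 10 = 120
  FM09: 3 × 8 × 10 = 240
Sorted descending: 540, 378, 240, 216, 162, 144, 120, 80, 64.
The third-highest RPN is 240 (FM09).

240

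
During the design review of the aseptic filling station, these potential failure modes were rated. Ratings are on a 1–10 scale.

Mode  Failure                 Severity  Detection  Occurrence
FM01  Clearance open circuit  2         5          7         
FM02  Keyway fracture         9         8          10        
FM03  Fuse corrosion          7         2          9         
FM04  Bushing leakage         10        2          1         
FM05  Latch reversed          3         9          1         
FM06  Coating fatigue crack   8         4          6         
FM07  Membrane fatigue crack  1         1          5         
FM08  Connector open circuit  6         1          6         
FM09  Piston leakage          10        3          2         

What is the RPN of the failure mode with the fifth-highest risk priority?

60

RPN = Severity × Occurrence × Detection:
  FM01: 2 × 7 × 5 = 70
  FM02: 9 × 10 × 8 = 720
  FM03: 7 × 9 × 2 = 126
  FM04: 10 × 1 × 2 = 20
  FM05: 3 × 1 × 9 = 27
  FM06: 8 × 6 × 4 = 192
  FM07: 1 × 5 × 1 = 5
  FM08: 6 × 6 × 1 = 36
  FM09: 10 × 2 × 3 = 60
Sorted descending: 720, 192, 126, 70, 60, 36, 27, 20, 5.
The fifth-highest RPN is 60 (FM09).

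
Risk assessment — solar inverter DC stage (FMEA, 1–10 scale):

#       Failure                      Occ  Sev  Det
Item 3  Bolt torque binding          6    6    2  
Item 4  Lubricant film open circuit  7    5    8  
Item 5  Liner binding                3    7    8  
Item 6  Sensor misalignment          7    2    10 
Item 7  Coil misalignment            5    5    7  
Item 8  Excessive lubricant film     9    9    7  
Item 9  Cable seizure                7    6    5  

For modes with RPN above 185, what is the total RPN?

1057

RPN = Severity × Occurrence × Detection:
  Item 3: 6 × 6 × 2 = 72
  Item 4: 5 × 7 × 8 = 280
  Item 5: 7 × 3 × 8 = 168
  Item 6: 2 × 7 × 10 = 140
  Item 7: 5 × 5 × 7 = 175
  Item 8: 9 × 9 × 7 = 567
  Item 9: 6 × 7 × 5 = 210
RPN > 185: Item 4 (280), Item 8 (567), Item 9 (210).
Sum: 280 + 567 + 210 = 1057.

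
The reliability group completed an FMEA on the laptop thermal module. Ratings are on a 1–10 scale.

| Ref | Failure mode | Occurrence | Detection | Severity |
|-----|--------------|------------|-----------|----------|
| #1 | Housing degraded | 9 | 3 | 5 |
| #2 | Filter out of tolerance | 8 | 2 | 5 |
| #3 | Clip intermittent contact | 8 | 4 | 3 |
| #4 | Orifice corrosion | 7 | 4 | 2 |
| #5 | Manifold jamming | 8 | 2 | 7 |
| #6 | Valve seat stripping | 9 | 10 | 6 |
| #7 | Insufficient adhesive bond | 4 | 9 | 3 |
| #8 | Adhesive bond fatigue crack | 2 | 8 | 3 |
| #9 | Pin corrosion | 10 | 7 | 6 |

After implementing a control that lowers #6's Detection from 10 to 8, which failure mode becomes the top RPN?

#6

RPN = Severity × Occurrence × Detection:
  #1: 5 × 9 × 3 = 135
  #2: 5 × 8 × 2 = 80
  #3: 3 × 8 × 4 = 96
  #4: 2 × 7 × 4 = 56
  #5: 7 × 8 × 2 = 112
  #6: 6 × 9 × 10 = 540
  #7: 3 × 4 × 9 = 108
  #8: 3 × 2 × 8 = 48
  #9: 6 × 10 × 7 = 420
After action: #6 → 6 × 9 × 8 = 432.
Revised RPNs: #6=432, #9=420, #1=135, #5=112, #7=108, #3=96, #2=80, #4=56, #8=48.
Highest is now #6 (432).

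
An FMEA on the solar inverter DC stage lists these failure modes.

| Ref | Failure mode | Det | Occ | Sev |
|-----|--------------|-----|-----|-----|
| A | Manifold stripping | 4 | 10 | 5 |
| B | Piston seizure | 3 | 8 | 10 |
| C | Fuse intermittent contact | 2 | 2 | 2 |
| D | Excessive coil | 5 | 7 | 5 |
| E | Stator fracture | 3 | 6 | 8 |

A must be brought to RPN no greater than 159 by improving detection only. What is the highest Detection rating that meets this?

3

A: S=5, O=10, D=4 → current RPN = 200.
Fixed product = 50. Need 50 × D ≤ 159, so D ≤ 159/50 = 3.18.
Maximum integer Detection rating = 3 (gives RPN 150; D=4 would give 200 > 159).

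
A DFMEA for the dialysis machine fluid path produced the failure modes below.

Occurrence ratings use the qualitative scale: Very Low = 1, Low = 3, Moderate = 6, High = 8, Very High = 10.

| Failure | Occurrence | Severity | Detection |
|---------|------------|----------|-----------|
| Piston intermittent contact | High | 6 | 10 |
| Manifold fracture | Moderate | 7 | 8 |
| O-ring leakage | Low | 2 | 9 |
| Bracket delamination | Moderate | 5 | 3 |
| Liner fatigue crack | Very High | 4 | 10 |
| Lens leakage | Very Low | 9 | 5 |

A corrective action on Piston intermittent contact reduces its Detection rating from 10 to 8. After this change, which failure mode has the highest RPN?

Liner fatigue crack

RPN = Severity × Occurrence × Detection:
  Piston intermittent contact: 6 × 8 × 10 = 480
  Manifold fracture: 7 × 6 × 8 = 336
  O-ring leakage: 2 × 3 × 9 = 54
  Bracket delamination: 5 × 6 × 3 = 90
  Liner fatigue crack: 4 × 10 × 10 = 400
  Lens leakage: 9 × 1 × 5 = 45
After action: Piston intermittent contact → 6 × 8 × 8 = 384.
Revised RPNs: Liner fatigue crack=400, Piston intermittent contact=384, Manifold fracture=336, Bracket delamination=90, O-ring leakage=54, Lens leakage=45.
Highest is now Liner fatigue crack (400).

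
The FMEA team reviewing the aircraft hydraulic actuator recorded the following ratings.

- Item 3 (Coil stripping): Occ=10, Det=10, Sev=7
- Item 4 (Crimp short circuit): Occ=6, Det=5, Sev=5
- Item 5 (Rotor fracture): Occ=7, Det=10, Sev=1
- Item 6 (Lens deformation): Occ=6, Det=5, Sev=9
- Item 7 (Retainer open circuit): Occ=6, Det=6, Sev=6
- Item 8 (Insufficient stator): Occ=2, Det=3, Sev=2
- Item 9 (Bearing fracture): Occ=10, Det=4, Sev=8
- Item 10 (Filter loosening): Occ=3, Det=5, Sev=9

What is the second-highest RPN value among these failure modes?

RPN = Severity × Occurrence × Detection:
  Item 3: 7 × 10 × 10 = 700
  Item 4: 5 × 6 × 5 = 150
  Item 5: 1 × 7 × 10 = 70
  Item 6: 9 × 6 × 5 = 270
  Item 7: 6 × 6 × 6 = 216
  Item 8: 2 × 2 × 3 = 12
  Item 9: 8 × 10 × 4 = 320
  Item 10: 9 × 3 × 5 = 135
Sorted descending: 700, 320, 270, 216, 150, 135, 70, 12.
The second-highest RPN is 320 (Item 9).

320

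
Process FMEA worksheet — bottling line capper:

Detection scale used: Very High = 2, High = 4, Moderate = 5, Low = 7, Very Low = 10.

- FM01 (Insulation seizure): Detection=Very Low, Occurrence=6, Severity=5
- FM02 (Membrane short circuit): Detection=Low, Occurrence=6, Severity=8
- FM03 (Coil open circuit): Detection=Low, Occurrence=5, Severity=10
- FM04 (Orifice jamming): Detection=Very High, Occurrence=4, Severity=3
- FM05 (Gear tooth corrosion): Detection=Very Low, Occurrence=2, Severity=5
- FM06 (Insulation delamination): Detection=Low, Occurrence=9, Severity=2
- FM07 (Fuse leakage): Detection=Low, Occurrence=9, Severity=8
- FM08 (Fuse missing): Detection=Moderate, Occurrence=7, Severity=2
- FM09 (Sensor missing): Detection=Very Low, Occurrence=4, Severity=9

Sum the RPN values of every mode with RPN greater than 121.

RPN = Severity × Occurrence × Detection:
  FM01: 5 × 6 × 10 = 300
  FM02: 8 × 6 × 7 = 336
  FM03: 10 × 5 × 7 = 350
  FM04: 3 × 4 × 2 = 24
  FM05: 5 × 2 × 10 = 100
  FM06: 2 × 9 × 7 = 126
  FM07: 8 × 9 × 7 = 504
  FM08: 2 × 7 × 5 = 70
  FM09: 9 × 4 × 10 = 360
RPN > 121: FM01 (300), FM02 (336), FM03 (350), FM06 (126), FM07 (504), FM09 (360).
Sum: 300 + 336 + 350 + 126 + 504 + 360 = 1976.

1976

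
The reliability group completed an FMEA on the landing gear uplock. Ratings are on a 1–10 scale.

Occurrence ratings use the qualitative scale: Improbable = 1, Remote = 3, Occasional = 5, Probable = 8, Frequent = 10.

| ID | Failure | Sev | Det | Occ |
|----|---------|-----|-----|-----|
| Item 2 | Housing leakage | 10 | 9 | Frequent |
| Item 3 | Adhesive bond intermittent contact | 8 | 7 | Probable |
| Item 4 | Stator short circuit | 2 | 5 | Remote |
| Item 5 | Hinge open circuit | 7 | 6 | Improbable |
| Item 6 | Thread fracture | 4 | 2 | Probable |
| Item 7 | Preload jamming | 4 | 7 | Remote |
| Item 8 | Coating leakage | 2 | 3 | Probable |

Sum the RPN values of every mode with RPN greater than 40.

RPN = Severity × Occurrence × Detection:
  Item 2: 10 × 10 × 9 = 900
  Item 3: 8 × 8 × 7 = 448
  Item 4: 2 × 3 × 5 = 30
  Item 5: 7 × 1 × 6 = 42
  Item 6: 4 × 8 × 2 = 64
  Item 7: 4 × 3 × 7 = 84
  Item 8: 2 × 8 × 3 = 48
RPN > 40: Item 2 (900), Item 3 (448), Item 5 (42), Item 6 (64), Item 7 (84), Item 8 (48).
Sum: 900 + 448 + 42 + 64 + 84 + 48 = 1586.

1586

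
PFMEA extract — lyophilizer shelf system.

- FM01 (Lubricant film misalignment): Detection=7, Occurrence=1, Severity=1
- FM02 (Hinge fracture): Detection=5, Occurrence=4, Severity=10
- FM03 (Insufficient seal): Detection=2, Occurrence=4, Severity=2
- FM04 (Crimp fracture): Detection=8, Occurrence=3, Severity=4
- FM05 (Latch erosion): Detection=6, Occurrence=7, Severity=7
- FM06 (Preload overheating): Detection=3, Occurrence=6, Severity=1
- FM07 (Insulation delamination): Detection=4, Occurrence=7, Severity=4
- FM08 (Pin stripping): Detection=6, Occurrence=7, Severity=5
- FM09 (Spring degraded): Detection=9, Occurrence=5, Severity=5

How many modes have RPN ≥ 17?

RPN = Severity × Occurrence × Detection:
  FM01: 1 × 1 × 7 = 7
  FM02: 10 × 4 × 5 = 200
  FM03: 2 × 4 × 2 = 16
  FM04: 4 × 3 × 8 = 96
  FM05: 7 × 7 × 6 = 294
  FM06: 1 × 6 × 3 = 18
  FM07: 4 × 7 × 4 = 112
  FM08: 5 × 7 × 6 = 210
  FM09: 5 × 5 × 9 = 225
Modes with RPN ≥ 17: FM02 (200), FM04 (96), FM05 (294), FM06 (18), FM07 (112), FM08 (210), FM09 (225) → 7.

7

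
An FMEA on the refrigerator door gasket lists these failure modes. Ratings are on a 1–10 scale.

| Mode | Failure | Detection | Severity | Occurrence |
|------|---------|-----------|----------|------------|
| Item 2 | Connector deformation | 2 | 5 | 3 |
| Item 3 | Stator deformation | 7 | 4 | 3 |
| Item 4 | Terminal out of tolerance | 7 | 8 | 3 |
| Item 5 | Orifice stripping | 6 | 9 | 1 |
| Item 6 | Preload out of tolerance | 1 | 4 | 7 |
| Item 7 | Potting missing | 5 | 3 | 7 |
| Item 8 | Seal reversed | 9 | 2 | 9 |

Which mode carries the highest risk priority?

RPN = Severity × Occurrence × Detection:
  Item 2: 5 × 3 × 2 = 30
  Item 3: 4 × 3 × 7 = 84
  Item 4: 8 × 3 × 7 = 168
  Item 5: 9 × 1 × 6 = 54
  Item 6: 4 × 7 × 1 = 28
  Item 7: 3 × 7 × 5 = 105
  Item 8: 2 × 9 × 9 = 162
Highest RPN is 168 → Item 4.

Item 4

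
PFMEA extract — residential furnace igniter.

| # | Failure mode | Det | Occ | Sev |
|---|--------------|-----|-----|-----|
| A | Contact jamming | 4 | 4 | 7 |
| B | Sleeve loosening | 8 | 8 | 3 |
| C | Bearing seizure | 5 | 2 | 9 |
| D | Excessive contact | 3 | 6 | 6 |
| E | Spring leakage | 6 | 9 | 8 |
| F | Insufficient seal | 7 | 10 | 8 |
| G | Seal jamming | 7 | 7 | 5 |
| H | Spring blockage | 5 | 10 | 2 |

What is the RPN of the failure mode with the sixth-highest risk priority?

108

RPN = Severity × Occurrence × Detection:
  A: 7 × 4 × 4 = 112
  B: 3 × 8 × 8 = 192
  C: 9 × 2 × 5 = 90
  D: 6 × 6 × 3 = 108
  E: 8 × 9 × 6 = 432
  F: 8 × 10 × 7 = 560
  G: 5 × 7 × 7 = 245
  H: 2 × 10 × 5 = 100
Sorted descending: 560, 432, 245, 192, 112, 108, 100, 90.
The sixth-highest RPN is 108 (D).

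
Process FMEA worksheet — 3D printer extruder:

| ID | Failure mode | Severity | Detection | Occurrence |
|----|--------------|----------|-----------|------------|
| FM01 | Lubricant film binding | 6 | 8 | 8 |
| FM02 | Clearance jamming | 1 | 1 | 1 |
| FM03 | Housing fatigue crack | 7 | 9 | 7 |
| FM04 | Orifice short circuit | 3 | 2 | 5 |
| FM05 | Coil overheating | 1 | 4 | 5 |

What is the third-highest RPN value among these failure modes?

30

RPN = Severity × Occurrence × Detection:
  FM01: 6 × 8 × 8 = 384
  FM02: 1 × 1 × 1 = 1
  FM03: 7 × 7 × 9 = 441
  FM04: 3 × 5 × 2 = 30
  FM05: 1 × 5 × 4 = 20
Sorted descending: 441, 384, 30, 20, 1.
The third-highest RPN is 30 (FM04).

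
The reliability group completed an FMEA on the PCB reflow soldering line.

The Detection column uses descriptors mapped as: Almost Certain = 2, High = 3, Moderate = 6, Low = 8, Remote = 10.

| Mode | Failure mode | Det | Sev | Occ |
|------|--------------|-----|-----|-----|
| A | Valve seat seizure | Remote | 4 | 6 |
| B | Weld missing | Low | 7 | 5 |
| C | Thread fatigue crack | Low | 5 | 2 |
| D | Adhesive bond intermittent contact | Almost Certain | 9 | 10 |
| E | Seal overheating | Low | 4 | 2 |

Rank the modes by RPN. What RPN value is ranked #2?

240

RPN = Severity × Occurrence × Detection:
  A: 4 × 6 × 10 = 240
  B: 7 × 5 × 8 = 280
  C: 5 × 2 × 8 = 80
  D: 9 × 10 × 2 = 180
  E: 4 × 2 × 8 = 64
Sorted descending: 280, 240, 180, 80, 64.
The second-highest RPN is 240 (A).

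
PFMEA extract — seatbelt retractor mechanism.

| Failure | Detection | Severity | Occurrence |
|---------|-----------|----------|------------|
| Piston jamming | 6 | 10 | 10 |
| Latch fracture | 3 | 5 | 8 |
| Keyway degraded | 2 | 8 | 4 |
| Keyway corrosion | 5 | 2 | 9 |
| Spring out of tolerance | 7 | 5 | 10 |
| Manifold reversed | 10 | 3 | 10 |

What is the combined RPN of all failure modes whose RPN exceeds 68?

RPN = Severity × Occurrence × Detection:
  Piston jamming: 10 × 10 × 6 = 600
  Latch fracture: 5 × 8 × 3 = 120
  Keyway degraded: 8 × 4 × 2 = 64
  Keyway corrosion: 2 × 9 × 5 = 90
  Spring out of tolerance: 5 × 10 × 7 = 350
  Manifold reversed: 3 × 10 × 10 = 300
RPN > 68: Piston jamming (600), Latch fracture (120), Keyway corrosion (90), Spring out of tolerance (350), Manifold reversed (300).
Sum: 600 + 120 + 90 + 350 + 300 = 1460.

1460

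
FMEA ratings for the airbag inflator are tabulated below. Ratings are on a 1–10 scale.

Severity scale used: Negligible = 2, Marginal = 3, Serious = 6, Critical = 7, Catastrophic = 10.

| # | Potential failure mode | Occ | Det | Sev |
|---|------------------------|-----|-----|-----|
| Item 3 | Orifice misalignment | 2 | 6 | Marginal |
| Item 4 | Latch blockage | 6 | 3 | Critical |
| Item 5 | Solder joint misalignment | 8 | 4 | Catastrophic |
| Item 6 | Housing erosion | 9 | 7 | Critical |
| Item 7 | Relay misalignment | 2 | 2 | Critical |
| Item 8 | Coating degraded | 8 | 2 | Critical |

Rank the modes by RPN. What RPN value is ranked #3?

RPN = Severity × Occurrence × Detection:
  Item 3: 3 × 2 × 6 = 36
  Item 4: 7 × 6 × 3 = 126
  Item 5: 10 × 8 × 4 = 320
  Item 6: 7 × 9 × 7 = 441
  Item 7: 7 × 2 × 2 = 28
  Item 8: 7 × 8 × 2 = 112
Sorted descending: 441, 320, 126, 112, 36, 28.
The third-highest RPN is 126 (Item 4).

126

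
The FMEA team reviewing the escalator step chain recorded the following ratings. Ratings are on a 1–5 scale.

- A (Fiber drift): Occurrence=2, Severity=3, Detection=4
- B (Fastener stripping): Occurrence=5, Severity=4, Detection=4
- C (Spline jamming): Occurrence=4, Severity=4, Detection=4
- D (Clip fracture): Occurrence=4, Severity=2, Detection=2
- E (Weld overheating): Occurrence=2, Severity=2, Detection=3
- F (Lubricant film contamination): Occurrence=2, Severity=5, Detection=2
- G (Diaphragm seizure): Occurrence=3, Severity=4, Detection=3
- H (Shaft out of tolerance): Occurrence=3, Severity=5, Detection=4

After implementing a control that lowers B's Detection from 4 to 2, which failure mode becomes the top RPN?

C

RPN = Severity × Occurrence × Detection:
  A: 3 × 2 × 4 = 24
  B: 4 × 5 × 4 = 80
  C: 4 × 4 × 4 = 64
  D: 2 × 4 × 2 = 16
  E: 2 × 2 × 3 = 12
  F: 5 × 2 × 2 = 20
  G: 4 × 3 × 3 = 36
  H: 5 × 3 × 4 = 60
After action: B → 4 × 5 × 2 = 40.
Revised RPNs: C=64, H=60, B=40, G=36, A=24, F=20, D=16, E=12.
Highest is now C (64).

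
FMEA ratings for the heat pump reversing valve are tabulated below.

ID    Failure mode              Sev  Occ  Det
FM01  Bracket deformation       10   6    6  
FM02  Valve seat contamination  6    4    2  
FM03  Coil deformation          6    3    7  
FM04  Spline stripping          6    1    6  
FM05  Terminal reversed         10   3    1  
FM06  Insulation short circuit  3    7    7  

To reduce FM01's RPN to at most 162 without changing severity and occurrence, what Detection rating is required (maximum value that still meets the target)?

FM01: S=10, O=6, D=6 → current RPN = 360.
Fixed product = 60. Need 60 × D ≤ 162, so D ≤ 162/60 = 2.70.
Maximum integer Detection rating = 2 (gives RPN 120; D=3 would give 180 > 162).

2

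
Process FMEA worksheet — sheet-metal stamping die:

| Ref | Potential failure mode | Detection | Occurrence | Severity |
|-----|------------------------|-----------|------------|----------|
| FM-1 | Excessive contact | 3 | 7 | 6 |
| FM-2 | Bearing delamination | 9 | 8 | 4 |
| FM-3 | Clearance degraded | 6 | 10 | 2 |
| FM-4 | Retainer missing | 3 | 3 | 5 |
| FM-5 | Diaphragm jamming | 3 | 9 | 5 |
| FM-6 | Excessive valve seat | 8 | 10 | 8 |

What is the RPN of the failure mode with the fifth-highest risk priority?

RPN = Severity × Occurrence × Detection:
  FM-1: 6 × 7 × 3 = 126
  FM-2: 4 × 8 × 9 = 288
  FM-3: 2 × 10 × 6 = 120
  FM-4: 5 × 3 × 3 = 45
  FM-5: 5 × 9 × 3 = 135
  FM-6: 8 × 10 × 8 = 640
Sorted descending: 640, 288, 135, 126, 120, 45.
The fifth-highest RPN is 120 (FM-3).

120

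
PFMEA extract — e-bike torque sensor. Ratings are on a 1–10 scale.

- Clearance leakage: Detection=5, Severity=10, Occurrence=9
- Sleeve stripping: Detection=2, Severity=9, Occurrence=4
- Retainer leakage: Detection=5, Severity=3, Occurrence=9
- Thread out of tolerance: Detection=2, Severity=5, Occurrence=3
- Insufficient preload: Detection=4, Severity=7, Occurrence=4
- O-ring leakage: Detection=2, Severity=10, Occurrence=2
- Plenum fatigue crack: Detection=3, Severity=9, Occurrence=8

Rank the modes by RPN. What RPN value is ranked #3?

RPN = Severity × Occurrence × Detection:
  Clearance leakage: 10 × 9 × 5 = 450
  Sleeve stripping: 9 × 4 × 2 = 72
  Retainer leakage: 3 × 9 × 5 = 135
  Thread out of tolerance: 5 × 3 × 2 = 30
  Insufficient preload: 7 × 4 × 4 = 112
  O-ring leakage: 10 × 2 × 2 = 40
  Plenum fatigue crack: 9 × 8 × 3 = 216
Sorted descending: 450, 216, 135, 112, 72, 40, 30.
The third-highest RPN is 135 (Retainer leakage).

135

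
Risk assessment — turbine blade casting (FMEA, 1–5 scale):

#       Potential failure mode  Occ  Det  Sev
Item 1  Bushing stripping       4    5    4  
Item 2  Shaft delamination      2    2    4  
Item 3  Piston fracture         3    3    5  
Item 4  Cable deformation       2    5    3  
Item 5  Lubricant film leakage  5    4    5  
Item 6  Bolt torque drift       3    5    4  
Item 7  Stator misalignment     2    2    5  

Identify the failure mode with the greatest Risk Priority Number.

RPN = Severity × Occurrence × Detection:
  Item 1: 4 × 4 × 5 = 80
  Item 2: 4 × 2 × 2 = 16
  Item 3: 5 × 3 × 3 = 45
  Item 4: 3 × 2 × 5 = 30
  Item 5: 5 × 5 × 4 = 100
  Item 6: 4 × 3 × 5 = 60
  Item 7: 5 × 2 × 2 = 20
Highest RPN is 100 → Item 5.

Item 5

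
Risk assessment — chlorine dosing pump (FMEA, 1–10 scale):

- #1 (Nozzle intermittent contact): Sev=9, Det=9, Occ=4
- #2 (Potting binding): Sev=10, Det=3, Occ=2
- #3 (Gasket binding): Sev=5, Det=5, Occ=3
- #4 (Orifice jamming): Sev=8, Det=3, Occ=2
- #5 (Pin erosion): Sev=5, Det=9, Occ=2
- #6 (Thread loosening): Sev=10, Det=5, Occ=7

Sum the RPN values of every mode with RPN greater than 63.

839

RPN = Severity × Occurrence × Detection:
  #1: 9 × 4 × 9 = 324
  #2: 10 × 2 × 3 = 60
  #3: 5 × 3 × 5 = 75
  #4: 8 × 2 × 3 = 48
  #5: 5 × 2 × 9 = 90
  #6: 10 × 7 × 5 = 350
RPN > 63: #1 (324), #3 (75), #5 (90), #6 (350).
Sum: 324 + 75 + 90 + 350 = 839.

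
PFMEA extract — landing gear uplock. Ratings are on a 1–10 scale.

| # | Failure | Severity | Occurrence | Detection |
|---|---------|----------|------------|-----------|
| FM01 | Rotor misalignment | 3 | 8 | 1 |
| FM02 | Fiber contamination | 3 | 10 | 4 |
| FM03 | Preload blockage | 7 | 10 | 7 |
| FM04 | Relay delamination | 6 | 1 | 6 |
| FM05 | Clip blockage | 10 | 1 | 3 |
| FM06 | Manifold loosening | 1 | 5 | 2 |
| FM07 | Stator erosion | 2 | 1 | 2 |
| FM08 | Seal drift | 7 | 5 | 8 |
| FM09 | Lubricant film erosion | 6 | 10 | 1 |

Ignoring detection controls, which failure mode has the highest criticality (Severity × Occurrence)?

FM03

Criticality = Severity × Occurrence:
  FM01: 3 × 8 = 24
  FM02: 3 × 10 = 30
  FM03: 7 × 10 = 70
  FM04: 6 × 1 = 6
  FM05: 10 × 1 = 10
  FM06: 1 × 5 = 5
  FM07: 2 × 1 = 2
  FM08: 7 × 5 = 35
  FM09: 6 × 10 = 60
Highest criticality is 70 → FM03.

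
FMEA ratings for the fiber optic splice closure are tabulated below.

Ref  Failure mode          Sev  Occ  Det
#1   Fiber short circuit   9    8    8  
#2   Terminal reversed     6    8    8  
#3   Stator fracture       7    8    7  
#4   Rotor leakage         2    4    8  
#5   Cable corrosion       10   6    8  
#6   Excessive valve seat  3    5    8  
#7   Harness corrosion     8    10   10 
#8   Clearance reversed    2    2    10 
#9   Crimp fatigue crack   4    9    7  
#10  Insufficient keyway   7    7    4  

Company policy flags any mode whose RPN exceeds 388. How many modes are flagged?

4

RPN = Severity × Occurrence × Detection:
  #1: 9 × 8 × 8 = 576
  #2: 6 × 8 × 8 = 384
  #3: 7 × 8 × 7 = 392
  #4: 2 × 4 × 8 = 64
  #5: 10 × 6 × 8 = 480
  #6: 3 × 5 × 8 = 120
  #7: 8 × 10 × 10 = 800
  #8: 2 × 2 × 10 = 40
  #9: 4 × 9 × 7 = 252
  #10: 7 × 7 × 4 = 196
Modes with RPN > 388: #1 (576), #3 (392), #5 (480), #7 (800) → 4.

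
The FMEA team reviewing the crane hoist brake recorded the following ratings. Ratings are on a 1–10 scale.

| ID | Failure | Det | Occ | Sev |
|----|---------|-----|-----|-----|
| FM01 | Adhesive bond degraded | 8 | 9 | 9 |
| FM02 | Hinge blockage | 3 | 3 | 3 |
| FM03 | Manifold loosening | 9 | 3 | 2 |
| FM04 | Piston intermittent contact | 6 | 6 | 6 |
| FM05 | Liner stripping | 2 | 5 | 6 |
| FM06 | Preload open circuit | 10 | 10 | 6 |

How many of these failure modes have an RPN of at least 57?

RPN = Severity × Occurrence × Detection:
  FM01: 9 × 9 × 8 = 648
  FM02: 3 × 3 × 3 = 27
  FM03: 2 × 3 × 9 = 54
  FM04: 6 × 6 × 6 = 216
  FM05: 6 × 5 × 2 = 60
  FM06: 6 × 10 × 10 = 600
Modes with RPN ≥ 57: FM01 (648), FM04 (216), FM05 (60), FM06 (600) → 4.

4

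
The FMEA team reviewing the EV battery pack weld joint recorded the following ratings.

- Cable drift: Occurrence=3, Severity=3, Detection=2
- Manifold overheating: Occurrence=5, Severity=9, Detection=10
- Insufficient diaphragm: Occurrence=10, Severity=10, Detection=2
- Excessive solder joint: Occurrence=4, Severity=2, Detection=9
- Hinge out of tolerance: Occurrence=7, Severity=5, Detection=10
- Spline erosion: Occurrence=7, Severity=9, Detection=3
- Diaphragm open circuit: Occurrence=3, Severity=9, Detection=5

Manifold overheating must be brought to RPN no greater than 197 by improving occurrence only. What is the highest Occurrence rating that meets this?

2

Manifold overheating: S=9, O=5, D=10 → current RPN = 450.
Fixed product = 90. Need 90 × O ≤ 197, so O ≤ 197/90 = 2.19.
Maximum integer Occurrence rating = 2 (gives RPN 180; O=3 would give 270 > 197).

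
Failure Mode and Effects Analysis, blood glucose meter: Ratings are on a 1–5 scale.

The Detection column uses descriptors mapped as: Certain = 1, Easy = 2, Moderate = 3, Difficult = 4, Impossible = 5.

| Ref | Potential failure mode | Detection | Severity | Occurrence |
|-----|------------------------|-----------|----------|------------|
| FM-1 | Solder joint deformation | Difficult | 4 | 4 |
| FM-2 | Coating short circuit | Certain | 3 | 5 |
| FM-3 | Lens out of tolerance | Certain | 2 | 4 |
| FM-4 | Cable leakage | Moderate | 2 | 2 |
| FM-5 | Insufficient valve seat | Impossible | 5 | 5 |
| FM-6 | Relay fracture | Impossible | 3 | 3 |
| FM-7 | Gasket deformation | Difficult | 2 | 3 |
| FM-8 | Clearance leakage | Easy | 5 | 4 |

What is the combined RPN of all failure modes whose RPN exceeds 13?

RPN = Severity × Occurrence × Detection:
  FM-1: 4 × 4 × 4 = 64
  FM-2: 3 × 5 × 1 = 15
  FM-3: 2 × 4 × 1 = 8
  FM-4: 2 × 2 × 3 = 12
  FM-5: 5 × 5 × 5 = 125
  FM-6: 3 × 3 × 5 = 45
  FM-7: 2 × 3 × 4 = 24
  FM-8: 5 × 4 × 2 = 40
RPN > 13: FM-1 (64), FM-2 (15), FM-5 (125), FM-6 (45), FM-7 (24), FM-8 (40).
Sum: 64 + 15 + 125 + 45 + 24 + 40 = 313.

313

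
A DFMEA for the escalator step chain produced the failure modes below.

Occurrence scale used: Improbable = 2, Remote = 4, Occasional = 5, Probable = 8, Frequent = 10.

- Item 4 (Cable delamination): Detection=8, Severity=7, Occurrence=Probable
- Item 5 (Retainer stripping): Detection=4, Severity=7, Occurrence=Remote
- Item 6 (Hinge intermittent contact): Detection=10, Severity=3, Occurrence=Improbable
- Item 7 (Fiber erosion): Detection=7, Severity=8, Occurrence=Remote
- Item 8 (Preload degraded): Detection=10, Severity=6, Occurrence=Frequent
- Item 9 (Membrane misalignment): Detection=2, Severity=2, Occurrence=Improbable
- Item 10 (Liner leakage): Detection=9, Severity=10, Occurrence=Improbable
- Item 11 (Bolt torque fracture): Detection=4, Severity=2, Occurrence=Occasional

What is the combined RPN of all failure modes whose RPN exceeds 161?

1452

RPN = Severity × Occurrence × Detection:
  Item 4: 7 × 8 × 8 = 448
  Item 5: 7 × 4 × 4 = 112
  Item 6: 3 × 2 × 10 = 60
  Item 7: 8 × 4 × 7 = 224
  Item 8: 6 × 10 × 10 = 600
  Item 9: 2 × 2 × 2 = 8
  Item 10: 10 × 2 × 9 = 180
  Item 11: 2 × 5 × 4 = 40
RPN > 161: Item 4 (448), Item 7 (224), Item 8 (600), Item 10 (180).
Sum: 448 + 224 + 600 + 180 = 1452.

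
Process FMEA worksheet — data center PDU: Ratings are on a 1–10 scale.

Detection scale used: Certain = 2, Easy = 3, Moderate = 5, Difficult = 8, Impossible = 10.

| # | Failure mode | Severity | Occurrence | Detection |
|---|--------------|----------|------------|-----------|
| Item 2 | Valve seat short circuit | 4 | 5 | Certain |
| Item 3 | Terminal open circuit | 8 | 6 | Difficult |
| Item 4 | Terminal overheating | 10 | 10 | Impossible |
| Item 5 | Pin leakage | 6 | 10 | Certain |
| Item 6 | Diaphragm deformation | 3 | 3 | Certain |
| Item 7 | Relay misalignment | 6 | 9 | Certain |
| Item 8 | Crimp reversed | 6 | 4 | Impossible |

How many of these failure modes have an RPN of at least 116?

RPN = Severity × Occurrence × Detection:
  Item 2: 4 × 5 × 2 = 40
  Item 3: 8 × 6 × 8 = 384
  Item 4: 10 × 10 × 10 = 1000
  Item 5: 6 × 10 × 2 = 120
  Item 6: 3 × 3 × 2 = 18
  Item 7: 6 × 9 × 2 = 108
  Item 8: 6 × 4 × 10 = 240
Modes with RPN ≥ 116: Item 3 (384), Item 4 (1000), Item 5 (120), Item 8 (240) → 4.

4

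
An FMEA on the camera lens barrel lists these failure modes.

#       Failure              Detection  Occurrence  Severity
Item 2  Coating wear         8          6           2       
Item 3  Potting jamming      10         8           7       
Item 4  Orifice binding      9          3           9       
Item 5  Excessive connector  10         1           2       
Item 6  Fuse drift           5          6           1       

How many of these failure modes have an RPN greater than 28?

4

RPN = Severity × Occurrence × Detection:
  Item 2: 2 × 6 × 8 = 96
  Item 3: 7 × 8 × 10 = 560
  Item 4: 9 × 3 × 9 = 243
  Item 5: 2 × 1 × 10 = 20
  Item 6: 1 × 6 × 5 = 30
Modes with RPN > 28: Item 2 (96), Item 3 (560), Item 4 (243), Item 6 (30) → 4.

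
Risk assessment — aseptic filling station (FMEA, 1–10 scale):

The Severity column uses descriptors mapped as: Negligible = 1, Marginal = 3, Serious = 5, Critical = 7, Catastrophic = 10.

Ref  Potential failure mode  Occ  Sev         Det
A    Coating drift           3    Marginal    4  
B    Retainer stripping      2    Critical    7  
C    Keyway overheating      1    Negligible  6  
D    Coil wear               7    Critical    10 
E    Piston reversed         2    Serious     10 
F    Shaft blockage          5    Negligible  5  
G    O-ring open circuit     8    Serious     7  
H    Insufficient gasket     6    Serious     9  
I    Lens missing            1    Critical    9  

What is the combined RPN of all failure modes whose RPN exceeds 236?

1040

RPN = Severity × Occurrence × Detection:
  A: 3 × 3 × 4 = 36
  B: 7 × 2 × 7 = 98
  C: 1 × 1 × 6 = 6
  D: 7 × 7 × 10 = 490
  E: 5 × 2 × 10 = 100
  F: 1 × 5 × 5 = 25
  G: 5 × 8 × 7 = 280
  H: 5 × 6 × 9 = 270
  I: 7 × 1 × 9 = 63
RPN > 236: D (490), G (280), H (270).
Sum: 490 + 280 + 270 = 1040.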